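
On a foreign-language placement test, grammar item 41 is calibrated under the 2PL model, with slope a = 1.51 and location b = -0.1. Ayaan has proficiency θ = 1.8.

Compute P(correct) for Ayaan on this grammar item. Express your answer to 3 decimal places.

P(θ) = 1 / (1 + exp(−a(θ − b)))
Exponent: 1.51 × (1.8 − (-0.1)) = 2.8690
1/(1 + e^{-2.8690}) = 0.9463

0.946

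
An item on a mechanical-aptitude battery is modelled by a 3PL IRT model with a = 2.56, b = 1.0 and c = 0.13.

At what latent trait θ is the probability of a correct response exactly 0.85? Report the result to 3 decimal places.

1.613

P(θ) = c + (1 − c) · 1 / (1 + exp(−a(θ − b)))
Remove guessing floor: (0.85 − 0.13)/(1 − 0.13) = 0.8276
logit = ln(0.8276/0.1724) = 1.5686
θ = b + logit/(a) = 1.0 + 1.5686/2.5600 = 1.6127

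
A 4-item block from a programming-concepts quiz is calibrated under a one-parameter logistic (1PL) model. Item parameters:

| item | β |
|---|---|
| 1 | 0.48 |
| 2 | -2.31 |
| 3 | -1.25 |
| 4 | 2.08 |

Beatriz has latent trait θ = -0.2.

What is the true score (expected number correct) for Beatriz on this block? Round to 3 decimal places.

2.062

P(θ) = 1 / (1 + exp(−(θ − β)))
P_1 = 1/(1+e^{0.6800}) = 0.3363
P_2 = 1/(1+e^{-2.1100}) = 0.8919
P_3 = 1/(1+e^{-1.0500}) = 0.7408
P_4 = 1/(1+e^{2.2800}) = 0.0928
E[score] = 0.3363 + 0.8919 + 0.7408 + 0.0928 = 2.0617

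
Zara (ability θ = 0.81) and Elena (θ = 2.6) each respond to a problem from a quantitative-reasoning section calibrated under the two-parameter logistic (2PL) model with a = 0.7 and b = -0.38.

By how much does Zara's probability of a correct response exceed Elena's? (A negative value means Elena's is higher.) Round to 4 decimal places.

-0.1925

P(θ) = 1 / (1 + exp(−a(θ − b)))
P(Zara) = 0.6970  [exponent 0.8330]
P(Elena) = 0.8895  [exponent 2.0860]
Difference = 0.6970 − 0.8895 = -0.1925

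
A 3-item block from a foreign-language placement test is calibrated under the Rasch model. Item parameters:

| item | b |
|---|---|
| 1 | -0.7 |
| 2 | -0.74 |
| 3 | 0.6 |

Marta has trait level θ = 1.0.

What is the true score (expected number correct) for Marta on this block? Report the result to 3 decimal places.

2.295

P(θ) = 1 / (1 + exp(−(θ − b)))
P_1 = 1/(1+e^{-1.7000}) = 0.8455
P_2 = 1/(1+e^{-1.7400}) = 0.8507
P_3 = 1/(1+e^{-0.4000}) = 0.5987
E[score] = 0.8455 + 0.8507 + 0.5987 = 2.2949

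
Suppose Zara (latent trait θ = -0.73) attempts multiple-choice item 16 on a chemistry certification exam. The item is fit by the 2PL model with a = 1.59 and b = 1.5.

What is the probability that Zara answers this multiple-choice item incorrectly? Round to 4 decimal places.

P(θ) = 1 / (1 + exp(−a(θ − b)))
Exponent: 1.59 × (-0.73 − 1.5) = -3.5457
1/(1 + e^{3.5457}) = 0.0280
P(incorrect) = 1 − 0.0280 = 0.9720

0.9720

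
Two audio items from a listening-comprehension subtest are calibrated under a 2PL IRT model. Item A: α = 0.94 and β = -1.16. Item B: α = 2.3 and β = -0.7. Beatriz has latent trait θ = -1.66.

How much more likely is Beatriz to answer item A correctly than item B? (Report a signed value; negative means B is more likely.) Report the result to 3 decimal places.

0.286

P(θ) = 1 / (1 + exp(−α(θ − β)))
P_A = 0.3846
P_B = 0.0990
P_A − P_B = 0.2856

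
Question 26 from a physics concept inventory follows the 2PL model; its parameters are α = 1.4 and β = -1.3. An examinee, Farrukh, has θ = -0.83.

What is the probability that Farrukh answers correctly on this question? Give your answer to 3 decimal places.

P(θ) = 1 / (1 + exp(−α(θ − β)))
Exponent: 1.4 × (-0.83 − (-1.3)) = 0.6580
1/(1 + e^{-0.6580}) = 0.6588

0.659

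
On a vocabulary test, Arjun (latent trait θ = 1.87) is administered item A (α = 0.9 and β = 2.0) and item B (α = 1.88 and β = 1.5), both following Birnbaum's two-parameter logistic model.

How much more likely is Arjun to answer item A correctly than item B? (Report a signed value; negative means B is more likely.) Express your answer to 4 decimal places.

P(θ) = 1 / (1 + exp(−α(θ − β)))
P_A = 0.4708
P_B = 0.6672
P_A − P_B = -0.1964

-0.1964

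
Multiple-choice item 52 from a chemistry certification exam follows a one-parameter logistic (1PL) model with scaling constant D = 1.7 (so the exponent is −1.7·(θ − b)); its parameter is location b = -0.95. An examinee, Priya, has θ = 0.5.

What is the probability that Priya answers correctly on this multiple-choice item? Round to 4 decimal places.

P(θ) = 1 / (1 + exp(−D·(θ − b)))
Exponent: 1.7 × (0.5 − (-0.95)) = 2.4650
1/(1 + e^{-2.4650}) = 0.9217
P = 0.9217

0.9217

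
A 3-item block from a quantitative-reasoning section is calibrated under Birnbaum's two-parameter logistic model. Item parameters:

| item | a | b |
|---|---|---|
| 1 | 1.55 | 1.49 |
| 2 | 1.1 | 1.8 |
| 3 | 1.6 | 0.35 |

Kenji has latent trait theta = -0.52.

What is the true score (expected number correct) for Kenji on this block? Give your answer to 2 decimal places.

0.31

P(theta) = 1 / (1 + exp(−a(theta − b)))
P_1 = 1/(1+e^{3.1155}) = 0.0425
P_2 = 1/(1+e^{2.5520}) = 0.0723
P_3 = 1/(1+e^{1.3920}) = 0.1991
E[score] = 0.0425 + 0.0723 + 0.1991 = 0.3139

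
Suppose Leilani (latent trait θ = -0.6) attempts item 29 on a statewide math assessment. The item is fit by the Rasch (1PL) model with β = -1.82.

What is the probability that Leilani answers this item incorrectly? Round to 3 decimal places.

P(θ) = 1 / (1 + exp(−(θ − β)))
Exponent: (-0.6 − (-1.82)) = 1.2200
1/(1 + e^{-1.2200}) = 0.7721
P = 0.7721
P(incorrect) = 1 − 0.7721 = 0.2279

0.228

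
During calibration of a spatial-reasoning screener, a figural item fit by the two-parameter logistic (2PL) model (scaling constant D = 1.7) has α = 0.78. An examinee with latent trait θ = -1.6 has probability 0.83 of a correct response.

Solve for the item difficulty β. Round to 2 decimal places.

P(θ) = 1 / (1 + exp(−D·α(θ − β)))
logit(0.83) = ln(0.83/0.17) = 1.5856
β = θ − logit/(1.7·α) = -1.6 − 1.5856/1.3260 = -2.7958

-2.80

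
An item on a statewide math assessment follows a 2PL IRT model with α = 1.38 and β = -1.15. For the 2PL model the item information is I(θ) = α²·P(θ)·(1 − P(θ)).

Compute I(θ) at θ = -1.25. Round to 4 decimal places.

0.4738

P = 1/(1+e^{0.1380}) = 0.4656
P(1−P) = 0.4656 × 0.5344 = 0.2488
I = α² × P(1−P) = 1.38² × 0.2488 = 0.47384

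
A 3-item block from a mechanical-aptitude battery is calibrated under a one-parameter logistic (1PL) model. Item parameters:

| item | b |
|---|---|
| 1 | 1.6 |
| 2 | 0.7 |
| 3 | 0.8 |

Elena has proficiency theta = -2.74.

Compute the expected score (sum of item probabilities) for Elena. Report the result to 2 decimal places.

0.07

P(theta) = 1 / (1 + exp(−(theta − b)))
P_1 = 1/(1+e^{4.3400}) = 0.0129
P_2 = 1/(1+e^{3.4400}) = 0.0311
P_3 = 1/(1+e^{3.5400}) = 0.0282
E[score] = 0.0129 + 0.0311 + 0.0282 = 0.0721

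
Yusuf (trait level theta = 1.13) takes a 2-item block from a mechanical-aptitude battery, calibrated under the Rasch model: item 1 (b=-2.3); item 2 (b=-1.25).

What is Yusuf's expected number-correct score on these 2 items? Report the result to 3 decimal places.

P(theta) = 1 / (1 + exp(−(theta − b)))
P_1 = 1/(1+e^{-3.4300}) = 0.9686
P_2 = 1/(1+e^{-2.3800}) = 0.9153
E[score] = 0.9686 + 0.9153 = 1.8839

1.884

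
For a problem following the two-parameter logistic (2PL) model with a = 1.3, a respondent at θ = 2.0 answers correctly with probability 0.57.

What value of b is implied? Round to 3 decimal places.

P(θ) = 1 / (1 + exp(−a(θ − b)))
logit(0.57) = ln(0.57/0.43) = 0.2819
b = θ − logit/(a) = 2.0 − 0.2819/1.3000 = 1.7832

1.783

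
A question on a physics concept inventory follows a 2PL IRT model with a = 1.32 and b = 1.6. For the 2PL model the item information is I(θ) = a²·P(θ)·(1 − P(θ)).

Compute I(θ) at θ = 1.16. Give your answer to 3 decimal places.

P = 1/(1+e^{0.5808}) = 0.3587
P(1−P) = 0.3587 × 0.6413 = 0.2300
I = a² × P(1−P) = 1.32² × 0.2300 = 0.40084

0.401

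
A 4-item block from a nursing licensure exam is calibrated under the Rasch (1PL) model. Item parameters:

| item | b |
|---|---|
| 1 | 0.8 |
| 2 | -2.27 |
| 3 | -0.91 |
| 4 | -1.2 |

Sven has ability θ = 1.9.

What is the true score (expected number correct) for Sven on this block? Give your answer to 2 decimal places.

3.64

P(θ) = 1 / (1 + exp(−(θ − b)))
P_1 = 1/(1+e^{-1.1000}) = 0.7503
P_2 = 1/(1+e^{-4.1700}) = 0.9848
P_3 = 1/(1+e^{-2.8100}) = 0.9432
P_4 = 1/(1+e^{-3.1000}) = 0.9569
E[score] = 0.7503 + 0.9848 + 0.9432 + 0.9569 = 3.6351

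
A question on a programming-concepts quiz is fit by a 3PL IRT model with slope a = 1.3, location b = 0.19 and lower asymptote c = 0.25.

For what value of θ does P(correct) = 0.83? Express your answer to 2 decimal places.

P(θ) = c + (1 − c) · 1 / (1 + exp(−a(θ − b)))
Remove guessing floor: (0.83 − 0.25)/(1 − 0.25) = 0.7733
logit = ln(0.7733/0.2267) = 1.2272
θ = b + logit/(a) = 0.19 + 1.2272/1.3000 = 1.1340

1.13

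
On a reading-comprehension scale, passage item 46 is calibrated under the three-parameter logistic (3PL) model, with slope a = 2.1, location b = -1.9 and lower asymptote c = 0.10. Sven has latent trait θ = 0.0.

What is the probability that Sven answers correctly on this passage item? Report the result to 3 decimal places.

0.984

P(θ) = c + (1 − c) · 1 / (1 + exp(−a(θ − b)))
Exponent: 2.1 × (0.0 − (-1.9)) = 3.9900
1/(1 + e^{-3.9900}) = 0.9818
P = 0.10 + 0.90 × 0.9818 = 0.9837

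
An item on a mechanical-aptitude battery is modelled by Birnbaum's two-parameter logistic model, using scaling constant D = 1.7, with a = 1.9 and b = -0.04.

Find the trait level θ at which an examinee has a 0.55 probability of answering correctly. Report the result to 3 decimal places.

P(θ) = 1 / (1 + exp(−D·a(θ − b)))
logit = ln(0.5500/0.4500) = 0.2007
θ = b + logit/(1.7·a) = -0.04 + 0.2007/3.2300 = 0.0221

0.022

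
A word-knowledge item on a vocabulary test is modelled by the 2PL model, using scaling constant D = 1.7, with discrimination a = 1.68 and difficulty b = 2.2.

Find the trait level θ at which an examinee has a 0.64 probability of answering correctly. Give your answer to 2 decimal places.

P(θ) = 1 / (1 + exp(−D·a(θ − b)))
logit = ln(0.6400/0.3600) = 0.5754
θ = b + logit/(1.7·a) = 2.2 + 0.5754/2.8560 = 2.4015

2.40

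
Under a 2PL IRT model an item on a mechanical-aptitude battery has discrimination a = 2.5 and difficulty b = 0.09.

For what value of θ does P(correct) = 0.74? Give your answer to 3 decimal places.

P(θ) = 1 / (1 + exp(−a(θ − b)))
logit = ln(0.7400/0.2600) = 1.0460
θ = b + logit/(a) = 0.09 + 1.0460/2.5000 = 0.5084

0.508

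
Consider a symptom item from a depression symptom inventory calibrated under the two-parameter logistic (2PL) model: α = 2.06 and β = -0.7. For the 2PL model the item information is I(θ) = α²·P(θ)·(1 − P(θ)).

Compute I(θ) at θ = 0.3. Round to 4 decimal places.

P = 1/(1+e^{-2.0600}) = 0.8870
P(1−P) = 0.8870 × 0.1130 = 0.1003
I = α² × P(1−P) = 2.06² × 0.1003 = 0.42549

0.4255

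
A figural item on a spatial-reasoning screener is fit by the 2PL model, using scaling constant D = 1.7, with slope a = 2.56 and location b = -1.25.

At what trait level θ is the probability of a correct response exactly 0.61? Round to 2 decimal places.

P(θ) = 1 / (1 + exp(−D·a(θ − b)))
logit = ln(0.6100/0.3900) = 0.4473
θ = b + logit/(1.7·a) = -1.25 + 0.4473/4.3520 = -1.1472

-1.15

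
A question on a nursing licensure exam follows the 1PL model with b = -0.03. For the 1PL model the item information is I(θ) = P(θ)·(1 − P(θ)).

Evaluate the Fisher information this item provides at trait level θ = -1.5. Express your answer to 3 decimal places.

P = 1/(1+e^{1.4700}) = 0.1869
P(1−P) = 0.1869 × 0.8131 = 0.1520
I = P(1−P) = 0.15200

0.152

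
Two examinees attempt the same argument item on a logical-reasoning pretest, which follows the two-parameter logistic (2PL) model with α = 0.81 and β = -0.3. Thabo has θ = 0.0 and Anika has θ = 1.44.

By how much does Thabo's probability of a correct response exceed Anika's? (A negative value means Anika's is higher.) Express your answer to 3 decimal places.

P(θ) = 1 / (1 + exp(−α(θ − β)))
P(Thabo) = 0.5605  [exponent 0.2430]
P(Anika) = 0.8037  [exponent 1.4094]
Difference = 0.5605 − 0.8037 = -0.2432

-0.243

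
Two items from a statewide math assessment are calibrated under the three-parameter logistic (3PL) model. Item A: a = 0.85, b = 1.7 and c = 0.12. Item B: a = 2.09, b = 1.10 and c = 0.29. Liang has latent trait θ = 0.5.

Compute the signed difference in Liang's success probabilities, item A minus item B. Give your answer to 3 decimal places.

P(θ) = c + (1 − c) · 1 / (1 + exp(−a(θ − b)))
P_A = 0.3532
P_B = 0.4476
P_A − P_B = -0.0944

-0.094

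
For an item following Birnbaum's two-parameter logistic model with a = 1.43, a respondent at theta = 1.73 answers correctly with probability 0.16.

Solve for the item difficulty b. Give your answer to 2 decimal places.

P(theta) = 1 / (1 + exp(−a(theta − b)))
logit(0.16) = ln(0.16/0.84) = -1.6582
b = theta − logit/(a) = 1.73 − (-1.6582)/1.4300 = 2.8896

2.89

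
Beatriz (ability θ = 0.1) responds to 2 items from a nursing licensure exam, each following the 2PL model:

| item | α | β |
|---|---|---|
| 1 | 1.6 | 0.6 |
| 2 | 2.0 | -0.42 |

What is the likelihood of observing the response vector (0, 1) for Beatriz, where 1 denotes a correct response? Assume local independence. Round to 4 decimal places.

P(θ) = 1 / (1 + exp(−α(θ − β)))
P_1 = 1/(1+e^{0.8000}) = 0.3100
P_2 = 1/(1+e^{-1.0400}) = 0.7389
L = (1−P_1) × P_2 = 0.6900 × 0.7389 = 0.50979

0.5098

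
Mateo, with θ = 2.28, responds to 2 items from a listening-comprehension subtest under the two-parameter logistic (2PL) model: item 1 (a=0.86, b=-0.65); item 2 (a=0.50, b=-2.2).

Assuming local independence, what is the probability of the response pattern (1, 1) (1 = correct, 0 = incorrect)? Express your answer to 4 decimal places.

0.8365

P(θ) = 1 / (1 + exp(−a(θ − b)))
P_1 = 1/(1+e^{-2.5198}) = 0.9255
P_2 = 1/(1+e^{-2.2400}) = 0.9038
L = P_1 × P_2 = 0.9255 × 0.9038 = 0.83647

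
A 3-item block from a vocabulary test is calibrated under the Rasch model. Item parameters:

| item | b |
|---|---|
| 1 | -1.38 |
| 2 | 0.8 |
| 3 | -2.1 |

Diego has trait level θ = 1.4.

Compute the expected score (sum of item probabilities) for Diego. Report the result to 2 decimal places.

P(θ) = 1 / (1 + exp(−(θ − b)))
P_1 = 1/(1+e^{-2.7800}) = 0.9416
P_2 = 1/(1+e^{-0.6000}) = 0.6457
P_3 = 1/(1+e^{-3.5000}) = 0.9707
E[score] = 0.9416 + 0.6457 + 0.9707 = 2.5579

2.56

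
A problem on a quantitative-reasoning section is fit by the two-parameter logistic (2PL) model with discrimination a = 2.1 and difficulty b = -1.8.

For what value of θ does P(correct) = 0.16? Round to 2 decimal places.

P(θ) = 1 / (1 + exp(−a(θ − b)))
logit = ln(0.1600/0.8400) = -1.6582
θ = b + logit/(a) = -1.8 + (-1.6582)/2.1000 = -2.5896

-2.59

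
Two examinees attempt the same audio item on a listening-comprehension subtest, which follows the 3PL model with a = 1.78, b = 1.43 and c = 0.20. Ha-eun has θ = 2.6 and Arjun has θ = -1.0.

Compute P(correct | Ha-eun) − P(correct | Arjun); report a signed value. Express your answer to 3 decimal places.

0.701

P(θ) = c + (1 − c) · 1 / (1 + exp(−a(θ − b)))
P(Ha-eun) = 0.9114  [exponent 2.0826]
P(Arjun) = 0.2104  [exponent -4.3254]
Difference = 0.9114 − 0.2104 = 0.7009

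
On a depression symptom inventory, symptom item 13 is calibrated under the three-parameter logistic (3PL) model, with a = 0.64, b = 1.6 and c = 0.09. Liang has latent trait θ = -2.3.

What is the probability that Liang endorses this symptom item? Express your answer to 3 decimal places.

0.159

P(θ) = c + (1 − c) · 1 / (1 + exp(−a(θ − b)))
Exponent: 0.64 × (-2.3 − 1.6) = -2.4960
1/(1 + e^{2.4960}) = 0.0761
P = 0.09 + 0.91 × 0.0761 = 0.1593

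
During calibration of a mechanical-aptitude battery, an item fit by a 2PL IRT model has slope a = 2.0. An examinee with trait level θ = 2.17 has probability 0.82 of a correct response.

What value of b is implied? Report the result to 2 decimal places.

1.41

P(θ) = 1 / (1 + exp(−a(θ − b)))
logit(0.82) = ln(0.82/0.18) = 1.5163
b = θ − logit/(a) = 2.17 − 1.5163/2.0000 = 1.4118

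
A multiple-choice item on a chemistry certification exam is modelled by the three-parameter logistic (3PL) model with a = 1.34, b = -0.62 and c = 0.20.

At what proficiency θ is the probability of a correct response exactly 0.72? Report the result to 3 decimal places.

P(θ) = c + (1 − c) · 1 / (1 + exp(−a(θ − b)))
Remove guessing floor: (0.72 − 0.20)/(1 − 0.20) = 0.6500
logit = ln(0.6500/0.3500) = 0.6190
θ = b + logit/(a) = -0.62 + 0.6190/1.3400 = -0.1580

-0.158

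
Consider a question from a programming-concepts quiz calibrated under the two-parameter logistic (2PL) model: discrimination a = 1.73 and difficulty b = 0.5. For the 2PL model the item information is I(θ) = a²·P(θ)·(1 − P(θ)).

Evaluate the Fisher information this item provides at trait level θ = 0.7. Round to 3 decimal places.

0.726

P = 1/(1+e^{-0.3460}) = 0.5856
P(1−P) = 0.5856 × 0.4144 = 0.2427
I = a² × P(1−P) = 1.73² × 0.2427 = 0.72627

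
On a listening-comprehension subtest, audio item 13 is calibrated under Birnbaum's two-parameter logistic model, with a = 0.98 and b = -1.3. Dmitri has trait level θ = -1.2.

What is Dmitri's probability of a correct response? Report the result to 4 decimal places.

P(θ) = 1 / (1 + exp(−a(θ − b)))
Exponent: 0.98 × (-1.2 − (-1.3)) = 0.0980
1/(1 + e^{-0.0980}) = 0.5245

0.5245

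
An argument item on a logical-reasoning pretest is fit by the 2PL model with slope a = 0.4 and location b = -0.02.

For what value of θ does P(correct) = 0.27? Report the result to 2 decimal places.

-2.51

P(θ) = 1 / (1 + exp(−a(θ − b)))
logit = ln(0.2700/0.7300) = -0.9946
θ = b + logit/(a) = -0.02 + (-0.9946)/0.4000 = -2.5066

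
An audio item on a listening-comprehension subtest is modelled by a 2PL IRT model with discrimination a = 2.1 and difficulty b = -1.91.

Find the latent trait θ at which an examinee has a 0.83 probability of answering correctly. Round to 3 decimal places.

-1.155

P(θ) = 1 / (1 + exp(−a(θ − b)))
logit = ln(0.8300/0.1700) = 1.5856
θ = b + logit/(a) = -1.91 + 1.5856/2.1000 = -1.1549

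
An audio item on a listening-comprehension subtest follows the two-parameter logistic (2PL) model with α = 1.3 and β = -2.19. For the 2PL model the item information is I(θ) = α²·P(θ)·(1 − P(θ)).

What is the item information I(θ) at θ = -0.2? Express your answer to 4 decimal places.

P = 1/(1+e^{-2.5870}) = 0.9300
P(1−P) = 0.9300 × 0.0700 = 0.0651
I = α² × P(1−P) = 1.3² × 0.0651 = 0.10999

0.1100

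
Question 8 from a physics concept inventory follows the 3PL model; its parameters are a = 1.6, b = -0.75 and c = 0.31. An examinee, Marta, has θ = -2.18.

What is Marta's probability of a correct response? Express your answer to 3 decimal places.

P(θ) = c + (1 − c) · 1 / (1 + exp(−a(θ − b)))
Exponent: 1.6 × (-2.18 − (-0.75)) = -2.2880
1/(1 + e^{2.2880}) = 0.0921
P = 0.31 + 0.69 × 0.0921 = 0.3736

0.374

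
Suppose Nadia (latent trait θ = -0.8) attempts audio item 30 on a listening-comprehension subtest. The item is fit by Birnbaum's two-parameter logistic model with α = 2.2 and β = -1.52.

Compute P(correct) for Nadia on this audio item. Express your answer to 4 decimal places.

0.8298

P(θ) = 1 / (1 + exp(−α(θ − β)))
Exponent: 2.2 × (-0.8 − (-1.52)) = 1.5840
1/(1 + e^{-1.5840}) = 0.8298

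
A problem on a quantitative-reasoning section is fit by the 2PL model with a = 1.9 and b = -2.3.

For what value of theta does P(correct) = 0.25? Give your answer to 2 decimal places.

P(theta) = 1 / (1 + exp(−a(theta − b)))
logit = ln(0.2500/0.7500) = -1.0986
theta = b + logit/(a) = -2.3 + (-1.0986)/1.9000 = -2.8782

-2.88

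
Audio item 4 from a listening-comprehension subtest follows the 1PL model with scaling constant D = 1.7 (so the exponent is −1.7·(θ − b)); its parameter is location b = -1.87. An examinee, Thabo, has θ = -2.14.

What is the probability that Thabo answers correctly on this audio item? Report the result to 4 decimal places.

P(θ) = 1 / (1 + exp(−D·(θ − b)))
Exponent: 1.7 × (-2.14 − (-1.87)) = -0.4590
1/(1 + e^{0.4590}) = 0.3872
P = 0.3872

0.3872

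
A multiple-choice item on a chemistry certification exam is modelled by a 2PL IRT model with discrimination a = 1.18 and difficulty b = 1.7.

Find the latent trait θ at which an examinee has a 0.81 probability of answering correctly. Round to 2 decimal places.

2.93

P(θ) = 1 / (1 + exp(−a(θ − b)))
logit = ln(0.8100/0.1900) = 1.4500
θ = b + logit/(a) = 1.7 + 1.4500/1.1800 = 2.9288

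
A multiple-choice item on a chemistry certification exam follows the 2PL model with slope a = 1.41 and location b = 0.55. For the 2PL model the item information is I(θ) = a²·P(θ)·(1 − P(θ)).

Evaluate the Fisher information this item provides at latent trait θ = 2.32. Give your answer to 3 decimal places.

0.140

P = 1/(1+e^{-2.4957}) = 0.9238
P(1−P) = 0.9238 × 0.0762 = 0.0704
I = a² × P(1−P) = 1.41² × 0.0704 = 0.13988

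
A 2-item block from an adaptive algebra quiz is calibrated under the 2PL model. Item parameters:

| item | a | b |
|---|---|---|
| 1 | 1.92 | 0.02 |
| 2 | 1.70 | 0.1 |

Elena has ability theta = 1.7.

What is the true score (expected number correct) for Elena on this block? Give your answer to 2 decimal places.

1.90

P(theta) = 1 / (1 + exp(−a(theta − b)))
P_1 = 1/(1+e^{-3.2256}) = 0.9618
P_2 = 1/(1+e^{-2.7200}) = 0.9382
E[score] = 0.9618 + 0.9382 = 1.9000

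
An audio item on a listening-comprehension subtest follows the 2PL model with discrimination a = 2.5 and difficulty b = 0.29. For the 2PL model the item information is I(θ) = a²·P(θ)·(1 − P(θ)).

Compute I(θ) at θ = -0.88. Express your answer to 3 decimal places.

0.302

P = 1/(1+e^{2.9250}) = 0.0509
P(1−P) = 0.0509 × 0.9491 = 0.0483
I = a² × P(1−P) = 2.5² × 0.0483 = 0.30211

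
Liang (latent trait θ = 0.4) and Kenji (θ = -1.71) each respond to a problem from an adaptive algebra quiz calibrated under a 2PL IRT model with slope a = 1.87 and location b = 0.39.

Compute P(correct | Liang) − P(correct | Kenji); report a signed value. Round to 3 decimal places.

P(θ) = 1 / (1 + exp(−a(θ − b)))
P(Liang) = 0.5047  [exponent 0.0187]
P(Kenji) = 0.0193  [exponent -3.9270]
Difference = 0.5047 − 0.0193 = 0.4854

0.485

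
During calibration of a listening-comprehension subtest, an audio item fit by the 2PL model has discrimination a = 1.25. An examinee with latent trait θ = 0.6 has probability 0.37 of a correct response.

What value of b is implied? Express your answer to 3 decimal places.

1.026

P(θ) = 1 / (1 + exp(−a(θ − b)))
logit(0.37) = ln(0.37/0.63) = -0.5322
b = θ − logit/(a) = 0.6 − (-0.5322)/1.2500 = 1.0258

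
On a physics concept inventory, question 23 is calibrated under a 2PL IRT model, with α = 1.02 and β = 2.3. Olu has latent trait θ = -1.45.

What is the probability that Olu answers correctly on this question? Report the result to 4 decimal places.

P(θ) = 1 / (1 + exp(−α(θ − β)))
Exponent: 1.02 × (-1.45 − 2.3) = -3.8250
1/(1 + e^{3.8250}) = 0.0214

0.0214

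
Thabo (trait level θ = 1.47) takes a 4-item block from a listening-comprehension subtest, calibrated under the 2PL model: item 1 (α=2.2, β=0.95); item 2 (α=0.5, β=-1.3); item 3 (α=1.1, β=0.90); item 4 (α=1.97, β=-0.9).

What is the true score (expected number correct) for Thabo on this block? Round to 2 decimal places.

P(θ) = 1 / (1 + exp(−α(θ − β)))
P_1 = 1/(1+e^{-1.1440}) = 0.7584
P_2 = 1/(1+e^{-1.3850}) = 0.7998
P_3 = 1/(1+e^{-0.6270}) = 0.6518
P_4 = 1/(1+e^{-4.6689}) = 0.9907
E[score] = 0.7584 + 0.7998 + 0.6518 + 0.9907 = 3.2007

3.20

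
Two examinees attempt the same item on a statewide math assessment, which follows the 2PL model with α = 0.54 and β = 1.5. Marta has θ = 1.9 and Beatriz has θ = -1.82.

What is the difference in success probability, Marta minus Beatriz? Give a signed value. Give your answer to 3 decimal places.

P(θ) = 1 / (1 + exp(−α(θ − β)))
P(Marta) = 0.5538  [exponent 0.2160]
P(Beatriz) = 0.1427  [exponent -1.7928]
Difference = 0.5538 − 0.1427 = 0.4111

0.411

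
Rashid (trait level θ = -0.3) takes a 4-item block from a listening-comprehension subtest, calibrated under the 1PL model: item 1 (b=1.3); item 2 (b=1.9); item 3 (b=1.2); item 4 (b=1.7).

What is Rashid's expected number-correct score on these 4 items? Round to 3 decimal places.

0.569

P(θ) = 1 / (1 + exp(−(θ − b)))
P_1 = 1/(1+e^{1.6000}) = 0.1680
P_2 = 1/(1+e^{2.2000}) = 0.0998
P_3 = 1/(1+e^{1.5000}) = 0.1824
P_4 = 1/(1+e^{2.0000}) = 0.1192
E[score] = 0.1680 + 0.0998 + 0.1824 + 0.1192 = 0.5694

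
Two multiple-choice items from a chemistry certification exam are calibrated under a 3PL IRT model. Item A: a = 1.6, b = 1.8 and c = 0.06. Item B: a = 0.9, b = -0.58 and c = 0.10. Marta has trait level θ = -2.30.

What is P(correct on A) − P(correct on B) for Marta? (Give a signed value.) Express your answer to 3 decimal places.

P(θ) = c + (1 − c) · 1 / (1 + exp(−a(θ − b)))
P_A = 0.0613
P_B = 0.2578
P_A − P_B = -0.1965

-0.197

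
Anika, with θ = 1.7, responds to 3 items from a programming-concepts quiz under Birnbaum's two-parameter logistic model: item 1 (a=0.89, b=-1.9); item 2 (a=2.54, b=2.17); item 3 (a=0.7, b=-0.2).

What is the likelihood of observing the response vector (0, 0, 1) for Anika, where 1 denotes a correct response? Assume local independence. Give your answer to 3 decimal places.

0.024

P(θ) = 1 / (1 + exp(−a(θ − b)))
P_1 = 1/(1+e^{-3.2040}) = 0.9610
P_2 = 1/(1+e^{1.1938}) = 0.2326
P_3 = 1/(1+e^{-1.3300}) = 0.7908
L = (1−P_1) × (1−P_2) × P_3 = 0.0390 × 0.7674 × 0.7908 = 0.02368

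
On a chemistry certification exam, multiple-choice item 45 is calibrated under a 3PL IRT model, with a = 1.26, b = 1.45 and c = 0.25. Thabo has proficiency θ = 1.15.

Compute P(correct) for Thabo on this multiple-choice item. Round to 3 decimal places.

P(θ) = c + (1 − c) · 1 / (1 + exp(−a(θ − b)))
Exponent: 1.26 × (1.15 − 1.45) = -0.3780
1/(1 + e^{0.3780}) = 0.4066
P = 0.25 + 0.75 × 0.4066 = 0.5550

0.555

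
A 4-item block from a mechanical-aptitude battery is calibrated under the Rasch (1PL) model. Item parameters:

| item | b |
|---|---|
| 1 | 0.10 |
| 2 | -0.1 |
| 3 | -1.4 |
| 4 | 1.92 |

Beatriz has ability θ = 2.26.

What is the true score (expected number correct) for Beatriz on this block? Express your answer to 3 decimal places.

P(θ) = 1 / (1 + exp(−(θ − b)))
P_1 = 1/(1+e^{-2.1600}) = 0.8966
P_2 = 1/(1+e^{-2.3600}) = 0.9137
P_3 = 1/(1+e^{-3.6600}) = 0.9749
P_4 = 1/(1+e^{-0.3400}) = 0.5842
E[score] = 0.8966 + 0.9137 + 0.9749 + 0.5842 = 3.3694

3.369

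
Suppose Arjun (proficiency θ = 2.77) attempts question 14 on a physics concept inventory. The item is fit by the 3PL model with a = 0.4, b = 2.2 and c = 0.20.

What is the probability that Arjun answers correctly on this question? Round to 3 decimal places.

0.645

P(θ) = c + (1 − c) · 1 / (1 + exp(−a(θ − b)))
Exponent: 0.4 × (2.77 − 2.2) = 0.2280
1/(1 + e^{-0.2280}) = 0.5568
P = 0.20 + 0.80 × 0.5568 = 0.6454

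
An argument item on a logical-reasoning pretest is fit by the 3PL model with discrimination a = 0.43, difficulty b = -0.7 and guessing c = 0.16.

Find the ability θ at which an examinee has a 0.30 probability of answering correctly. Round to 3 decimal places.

-4.443

P(θ) = c + (1 − c) · 1 / (1 + exp(−a(θ − b)))
Remove guessing floor: (0.30 − 0.16)/(1 − 0.16) = 0.1667
logit = ln(0.1667/0.8333) = -1.6094
θ = b + logit/(a) = -0.7 + (-1.6094)/0.4300 = -4.4429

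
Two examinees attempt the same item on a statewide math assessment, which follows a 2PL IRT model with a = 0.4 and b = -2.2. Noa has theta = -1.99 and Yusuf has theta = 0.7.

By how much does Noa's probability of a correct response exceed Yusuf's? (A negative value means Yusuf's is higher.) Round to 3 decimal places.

P(theta) = 1 / (1 + exp(−a(theta − b)))
P(Noa) = 0.5210  [exponent 0.0840]
P(Yusuf) = 0.7613  [exponent 1.1600]
Difference = 0.5210 − 0.7613 = -0.2403

-0.240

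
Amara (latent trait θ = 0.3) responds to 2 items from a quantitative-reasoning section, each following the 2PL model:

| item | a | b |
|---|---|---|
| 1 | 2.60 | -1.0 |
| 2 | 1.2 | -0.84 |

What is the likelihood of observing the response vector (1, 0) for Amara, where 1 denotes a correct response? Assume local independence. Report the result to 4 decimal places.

P(θ) = 1 / (1 + exp(−a(θ − b)))
P_1 = 1/(1+e^{-3.3800}) = 0.9671
P_2 = 1/(1+e^{-1.3680}) = 0.7971
L = P_1 × (1−P_2) = 0.9671 × 0.2029 = 0.19626

0.1963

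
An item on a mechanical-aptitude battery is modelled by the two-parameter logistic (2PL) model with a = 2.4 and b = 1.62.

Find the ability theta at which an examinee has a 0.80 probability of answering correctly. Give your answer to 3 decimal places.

P(theta) = 1 / (1 + exp(−a(theta − b)))
logit = ln(0.8000/0.2000) = 1.3863
theta = b + logit/(a) = 1.62 + 1.3863/2.4000 = 2.1976

2.198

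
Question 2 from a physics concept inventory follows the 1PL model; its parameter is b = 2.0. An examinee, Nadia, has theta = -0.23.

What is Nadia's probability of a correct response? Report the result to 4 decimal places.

P(theta) = 1 / (1 + exp(−(theta − b)))
Exponent: (-0.23 − 2.0) = -2.2300
1/(1 + e^{2.2300}) = 0.0971
P = 0.0971

0.0971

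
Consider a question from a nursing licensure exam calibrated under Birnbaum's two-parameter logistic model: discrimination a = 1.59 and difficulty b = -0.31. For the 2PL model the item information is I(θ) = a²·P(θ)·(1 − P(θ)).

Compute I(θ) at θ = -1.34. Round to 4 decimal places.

P = 1/(1+e^{1.6377}) = 0.1628
P(1−P) = 0.1628 × 0.8372 = 0.1363
I = a² × P(1−P) = 1.59² × 0.1363 = 0.34453

0.3445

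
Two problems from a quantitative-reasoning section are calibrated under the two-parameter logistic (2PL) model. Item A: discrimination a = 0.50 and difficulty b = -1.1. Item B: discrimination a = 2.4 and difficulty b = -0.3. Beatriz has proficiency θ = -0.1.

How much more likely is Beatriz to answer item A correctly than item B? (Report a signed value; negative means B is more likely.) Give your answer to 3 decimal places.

0.005

P(θ) = 1 / (1 + exp(−a(θ − b)))
P_A = 0.6225
P_B = 0.6177
P_A − P_B = 0.0047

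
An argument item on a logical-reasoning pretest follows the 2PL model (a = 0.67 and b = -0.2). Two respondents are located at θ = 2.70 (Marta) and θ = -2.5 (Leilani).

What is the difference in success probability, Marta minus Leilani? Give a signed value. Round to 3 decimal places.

P(θ) = 1 / (1 + exp(−a(θ − b)))
P(Marta) = 0.8747  [exponent 1.9430]
P(Leilani) = 0.1764  [exponent -1.5410]
Difference = 0.8747 − 0.1764 = 0.6983

0.698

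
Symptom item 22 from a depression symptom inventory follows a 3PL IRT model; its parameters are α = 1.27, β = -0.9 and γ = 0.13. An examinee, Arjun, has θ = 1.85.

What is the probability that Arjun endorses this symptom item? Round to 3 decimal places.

0.974

P(θ) = γ + (1 − γ) · 1 / (1 + exp(−α(θ − β)))
Exponent: 1.27 × (1.85 − (-0.9)) = 3.4925
1/(1 + e^{-3.4925}) = 0.9705
P = 0.13 + 0.87 × 0.9705 = 0.9743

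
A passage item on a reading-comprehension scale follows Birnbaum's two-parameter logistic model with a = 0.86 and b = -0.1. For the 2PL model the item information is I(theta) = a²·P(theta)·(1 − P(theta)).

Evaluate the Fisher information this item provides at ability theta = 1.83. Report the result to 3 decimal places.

P = 1/(1+e^{-1.6598}) = 0.8402
P(1−P) = 0.8402 × 0.1598 = 0.1343
I = a² × P(1−P) = 0.86² × 0.1343 = 0.09930

0.099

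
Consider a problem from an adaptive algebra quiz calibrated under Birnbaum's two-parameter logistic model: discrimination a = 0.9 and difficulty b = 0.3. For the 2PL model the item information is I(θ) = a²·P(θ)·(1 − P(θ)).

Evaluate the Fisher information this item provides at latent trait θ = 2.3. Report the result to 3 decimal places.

0.099

P = 1/(1+e^{-1.8000}) = 0.8581
P(1−P) = 0.8581 × 0.1419 = 0.1217
I = a² × P(1−P) = 0.9² × 0.1217 = 0.09860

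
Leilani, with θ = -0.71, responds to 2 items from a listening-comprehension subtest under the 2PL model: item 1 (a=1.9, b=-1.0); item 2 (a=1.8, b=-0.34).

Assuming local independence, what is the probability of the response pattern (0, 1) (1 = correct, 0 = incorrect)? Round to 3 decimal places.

0.124

P(θ) = 1 / (1 + exp(−a(θ − b)))
P_1 = 1/(1+e^{-0.5510}) = 0.6344
P_2 = 1/(1+e^{0.6660}) = 0.3394
L = (1−P_1) × P_2 = 0.3656 × 0.3394 = 0.12409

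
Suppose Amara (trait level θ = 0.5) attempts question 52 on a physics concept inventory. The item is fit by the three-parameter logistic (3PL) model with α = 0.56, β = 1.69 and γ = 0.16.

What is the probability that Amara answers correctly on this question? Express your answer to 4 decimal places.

P(θ) = γ + (1 − γ) · 1 / (1 + exp(−α(θ − β)))
Exponent: 0.56 × (0.5 − 1.69) = -0.6664
1/(1 + e^{0.6664}) = 0.3393
P = 0.16 + 0.84 × 0.3393 = 0.4450

0.4450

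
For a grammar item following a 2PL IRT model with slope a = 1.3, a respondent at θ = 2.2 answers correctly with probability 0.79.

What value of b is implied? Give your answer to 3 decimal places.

P(θ) = 1 / (1 + exp(−a(θ − b)))
logit(0.79) = ln(0.79/0.21) = 1.3249
b = θ − logit/(a) = 2.2 − 1.3249/1.3000 = 1.1808

1.181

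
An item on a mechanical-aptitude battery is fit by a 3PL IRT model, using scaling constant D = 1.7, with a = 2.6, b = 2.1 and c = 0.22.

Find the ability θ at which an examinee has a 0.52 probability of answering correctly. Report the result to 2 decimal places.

1.99

P(θ) = c + (1 − c) · 1 / (1 + exp(−D·a(θ − b)))
Remove guessing floor: (0.52 − 0.22)/(1 − 0.22) = 0.3846
logit = ln(0.3846/0.6154) = -0.4700
θ = b + logit/(1.7·a) = 2.1 + (-0.4700)/4.4200 = 1.9937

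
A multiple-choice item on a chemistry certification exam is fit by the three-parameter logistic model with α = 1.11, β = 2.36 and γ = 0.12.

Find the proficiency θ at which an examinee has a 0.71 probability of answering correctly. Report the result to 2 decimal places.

P(θ) = γ + (1 − γ) · 1 / (1 + exp(−α(θ − β)))
Remove guessing floor: (0.71 − 0.12)/(1 − 0.12) = 0.6705
logit = ln(0.6705/0.3295) = 0.7102
θ = β + logit/(α) = 2.36 + 0.7102/1.1100 = 2.9999

3.00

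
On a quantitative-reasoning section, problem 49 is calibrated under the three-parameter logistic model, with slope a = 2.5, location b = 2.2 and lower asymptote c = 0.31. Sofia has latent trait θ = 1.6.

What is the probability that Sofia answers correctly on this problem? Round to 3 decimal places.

0.436

P(θ) = c + (1 − c) · 1 / (1 + exp(−a(θ − b)))
Exponent: 2.5 × (1.6 − 2.2) = -1.5000
1/(1 + e^{1.5000}) = 0.1824
P = 0.31 + 0.69 × 0.1824 = 0.4359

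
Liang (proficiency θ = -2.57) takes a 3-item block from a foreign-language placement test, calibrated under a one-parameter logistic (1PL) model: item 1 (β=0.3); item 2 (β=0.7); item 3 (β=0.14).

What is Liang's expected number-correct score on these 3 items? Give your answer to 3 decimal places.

P(θ) = 1 / (1 + exp(−(θ − β)))
P_1 = 1/(1+e^{2.8700}) = 0.0537
P_2 = 1/(1+e^{3.2700}) = 0.0366
P_3 = 1/(1+e^{2.7100}) = 0.0624
E[score] = 0.0537 + 0.0366 + 0.0624 = 0.1527

0.153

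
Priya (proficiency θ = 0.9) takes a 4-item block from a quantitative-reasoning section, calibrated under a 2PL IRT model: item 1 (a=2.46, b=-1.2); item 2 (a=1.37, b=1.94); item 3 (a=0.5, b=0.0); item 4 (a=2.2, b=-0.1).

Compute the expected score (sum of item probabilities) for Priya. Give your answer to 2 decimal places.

2.70

P(θ) = 1 / (1 + exp(−a(θ − b)))
P_1 = 1/(1+e^{-5.1660}) = 0.9943
P_2 = 1/(1+e^{1.4248}) = 0.1939
P_3 = 1/(1+e^{-0.4500}) = 0.6106
P_4 = 1/(1+e^{-2.2000}) = 0.9002
E[score] = 0.9943 + 0.1939 + 0.6106 + 0.9002 = 2.6991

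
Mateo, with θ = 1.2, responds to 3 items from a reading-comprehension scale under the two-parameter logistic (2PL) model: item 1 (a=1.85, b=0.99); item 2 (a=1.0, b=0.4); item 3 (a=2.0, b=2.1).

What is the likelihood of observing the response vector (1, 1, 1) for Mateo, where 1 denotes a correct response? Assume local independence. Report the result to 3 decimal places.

P(θ) = 1 / (1 + exp(−a(θ − b)))
P_1 = 1/(1+e^{-0.3885}) = 0.5959
P_2 = 1/(1+e^{-0.8000}) = 0.6900
P_3 = 1/(1+e^{1.8000}) = 0.1419
L = P_1 × P_2 × P_3 = 0.5959 × 0.6900 × 0.1419 = 0.05832

0.058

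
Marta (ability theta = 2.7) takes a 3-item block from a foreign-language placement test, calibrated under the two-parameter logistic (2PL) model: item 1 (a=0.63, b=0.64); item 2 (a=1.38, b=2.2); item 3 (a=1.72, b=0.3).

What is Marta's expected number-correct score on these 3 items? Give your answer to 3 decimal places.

P(theta) = 1 / (1 + exp(−a(theta − b)))
P_1 = 1/(1+e^{-1.2978}) = 0.7855
P_2 = 1/(1+e^{-0.6900}) = 0.6660
P_3 = 1/(1+e^{-4.1280}) = 0.9841
E[score] = 0.7855 + 0.6660 + 0.9841 = 2.4356

2.436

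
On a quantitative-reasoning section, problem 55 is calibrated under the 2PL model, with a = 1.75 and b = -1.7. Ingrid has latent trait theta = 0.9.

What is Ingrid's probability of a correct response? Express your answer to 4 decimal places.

0.9895

P(theta) = 1 / (1 + exp(−a(theta − b)))
Exponent: 1.75 × (0.9 − (-1.7)) = 4.5500
1/(1 + e^{-4.5500}) = 0.9895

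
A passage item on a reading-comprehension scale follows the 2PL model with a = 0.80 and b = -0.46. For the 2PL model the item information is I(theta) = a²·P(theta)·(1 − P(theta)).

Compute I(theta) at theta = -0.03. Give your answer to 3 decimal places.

P = 1/(1+e^{-0.3440}) = 0.5852
P(1−P) = 0.5852 × 0.4148 = 0.2427
I = a² × P(1−P) = 0.80² × 0.2427 = 0.15536

0.155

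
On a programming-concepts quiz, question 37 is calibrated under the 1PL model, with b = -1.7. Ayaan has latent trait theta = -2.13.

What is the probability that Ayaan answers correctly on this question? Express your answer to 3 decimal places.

P(theta) = 1 / (1 + exp(−(theta − b)))
Exponent: (-2.13 − (-1.7)) = -0.4300
1/(1 + e^{0.4300}) = 0.3941
P = 0.3941

0.394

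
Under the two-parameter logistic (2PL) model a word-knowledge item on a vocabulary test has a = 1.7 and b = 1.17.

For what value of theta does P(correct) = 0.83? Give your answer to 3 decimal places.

P(theta) = 1 / (1 + exp(−a(theta − b)))
logit = ln(0.8300/0.1700) = 1.5856
theta = b + logit/(a) = 1.17 + 1.5856/1.7000 = 2.1027

2.103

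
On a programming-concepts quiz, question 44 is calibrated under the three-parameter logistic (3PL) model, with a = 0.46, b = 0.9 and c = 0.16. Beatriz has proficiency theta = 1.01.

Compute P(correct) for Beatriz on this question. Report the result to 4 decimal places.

0.5906

P(theta) = c + (1 − c) · 1 / (1 + exp(−a(theta − b)))
Exponent: 0.46 × (1.01 − 0.9) = 0.0506
1/(1 + e^{-0.0506}) = 0.5126
P = 0.16 + 0.84 × 0.5126 = 0.5906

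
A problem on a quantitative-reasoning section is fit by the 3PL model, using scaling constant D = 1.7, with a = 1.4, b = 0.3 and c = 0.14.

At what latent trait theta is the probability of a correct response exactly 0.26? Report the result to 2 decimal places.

P(theta) = c + (1 − c) · 1 / (1 + exp(−D·a(theta − b)))
Remove guessing floor: (0.26 − 0.14)/(1 − 0.14) = 0.1395
logit = ln(0.1395/0.8605) = -1.8192
theta = b + logit/(1.7·a) = 0.3 + (-1.8192)/2.3800 = -0.4644

-0.46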